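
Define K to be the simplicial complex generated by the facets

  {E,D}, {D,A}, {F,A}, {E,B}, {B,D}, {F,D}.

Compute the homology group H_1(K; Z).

H_1 ≅ Z^2.

Order the vertices as A < B < D < E < F. Listing each simplex with vertices in this order, K has dimension 1 with simplices:

  0-simplices (5): A, B, D, E, F
  1-simplices (6): AD, AF, BD, BE, DE, DF

Hence C_0 ≅ Z^5, C_1 ≅ Z^6.

∂_1: C_1 → C_0 is given by ∂[p,q] = [q] − [p]. For instance
  ∂DF = F − D.
The 5×6 boundary matrix has rank 4 and Smith normal form diag(1,1,1,1).

Now H_k = ker ∂_k / im ∂_{k+1}, so:

  H_1: rank ker ∂_1 − rank ∂_2 = (6 − 4) − 0 = 2, and there is no ∂_2, so H_1 ≅ Z^2.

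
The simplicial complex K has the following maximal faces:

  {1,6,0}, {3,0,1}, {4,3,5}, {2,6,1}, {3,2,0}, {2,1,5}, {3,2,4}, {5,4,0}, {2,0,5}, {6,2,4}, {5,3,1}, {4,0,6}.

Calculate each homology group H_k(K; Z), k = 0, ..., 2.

K has 7 vertices, 18 edges, 12 triangles.
rank ∂_0 = 0, rank ∂_1 = 6 ⇒ b_0 = 7 − 0 − 6 = 1; all invariant factors of ∂_1 are 1 so no torsion. So H_0 ≅ Z.
rank ∂_1 = 6, rank ∂_2 = 12 ⇒ b_1 = 18 − 6 − 12 = 0; ∂_2 has invariant factor(s) [2] giving torsion. So H_1 ≅ Z/2.
rank ∂_2 = 12, rank ∂_3 = 0 ⇒ b_2 = 12 − 12 − 0 = 0. So H_2 ≅ 0.

H_0 ≅ Z,  H_1 ≅ Z/2,  H_2 = 0.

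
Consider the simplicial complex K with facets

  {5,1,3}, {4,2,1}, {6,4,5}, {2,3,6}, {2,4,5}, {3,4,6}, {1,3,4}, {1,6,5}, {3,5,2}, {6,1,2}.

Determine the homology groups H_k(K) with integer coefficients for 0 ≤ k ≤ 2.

H_0 ≅ Z,  H_1 ≅ Z/2,  H_2 = 0.

Order the vertices as 1 < 2 < 3 < 4 < 5 < 6. Listing each simplex with vertices in this order, K has dimension 2 with simplices:

  0-simplices (6): [1], [2], [3], [4], [5], [6]
  1-simplices (15): [1,2], [1,3], [1,4], [1,5], [1,6], [2,3], [2,4], [2,5], [2,6], [3,4], [3,5], [3,6], [4,5], [4,6], [5,6]
  2-simplices (10): [1,2,4], [1,2,6], [1,3,4], [1,3,5], [1,5,6], [2,3,5], [2,3,6], [2,4,5], [3,4,6], [4,5,6]

giving chain groups C_0 ≅ Z^6, C_1 ≅ Z^15, C_2 ≅ Z^10.

Boundary ∂_1: C_1 → C_0 sends each edge [p,q] (with p < q) to q − p. For instance
  ∂[5,6] = [6] − [5].
As a 6×15 matrix over Z this has rank 5, with invariant factors (1,1,1,1,1).

Boundary ∂_2: C_2 → C_1 sends each 2-simplex [p,q,r] to [q,r] − [p,r] + [p,q]. For instance
  ∂[3,4,6] = [4,6] − [3,6] + [3,4],
  ∂[1,5,6] = [5,6] − [1,6] + [1,5].
The resulting 15×10 matrix has rank 10, and its Smith normal form has invariant factors (1,1,1,1,1,1,1,1,1,2).

Reading off H_k = ker ∂_k / im ∂_{k+1}:

  H_0: rank C_0 − rank ∂_1 = 6 − 5 = 1, and the invariant factors of ∂_1 are all 1, so H_0 ≅ Z.
  H_1: rank ker ∂_1 − rank ∂_2 = (15 − 5) − 10 = 0, and ∂_2 has invariant factor 2 > 1, so H_1 ≅ Z/2.
  H_2: rank ker ∂_2 − rank ∂_3 = (10 − 10) − 0 = 0, and there is no ∂_3, so H_2 ≅ 0.

(K is a triangulation of the real projective plane RP^2.)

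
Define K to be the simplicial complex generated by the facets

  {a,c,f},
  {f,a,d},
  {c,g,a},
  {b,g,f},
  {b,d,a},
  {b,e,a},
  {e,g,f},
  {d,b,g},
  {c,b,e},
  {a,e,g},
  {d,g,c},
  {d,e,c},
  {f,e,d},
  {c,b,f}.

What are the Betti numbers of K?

Take the total order a < b < c < d < e < f < g on the vertex set. Then K (dimension 2) consists of the simplices:

  0-simplices (7): a, b, c, d, e, f, g
  1-simplices (21): ab, ac, ad, ae, af, ag, bc, bd, be, bf, bg, cd, ce, cf, cg, de, df, dg, ef, eg, fg
  2-simplices (14): abd, abe, acf, acg, adf, aeg, bce, bcf, bdg, bfg, cde, cdg, def, efg

Hence C_0 ≅ Z^7, C_1 ≅ Z^21, C_2 ≅ Z^14.

Boundary ∂_1: C_1 → C_0 is given by ∂[p,q] = [q] − [p].
The 7×21 boundary matrix has rank 6 and Smith normal form diag(1,1,1,1,1,1).

Boundary ∂_2: C_2 → C_1 maps a triangle to the signed sum of its edges. For instance
  ∂bdg = dg − bg + bd,
  ∂cde = de − ce + cd.
The resulting 21×14 matrix has rank 13, and its Smith normal form has invariant factors (1,1,1,1,1,1,1,1,1,1,1,1,1).

Now H_k = ker ∂_k / im ∂_{k+1}, so:

  H_0: rank C_0 − rank ∂_1 = 7 − 6 = 1, and the invariant factors of ∂_1 are all 1, so H_0 ≅ Z.
  H_1: rank ker ∂_1 − rank ∂_2 = (21 − 6) − 13 = 2, and the invariant factors of ∂_2 are all 1, so H_1 ≅ Z^2.
  H_2: rank ker ∂_2 − rank ∂_3 = (14 − 13) − 0 = 1, and there is no ∂_3, so H_2 ≅ Z.

As a check, the Euler characteristic is 7 − 21 + 14 = 0, which agrees with 1 − 2 + 1 = 0.

Hence the Betti numbers are b_0 = 1, b_1 = 2, b_2 = 1.

b_0 = 1, b_1 = 2, b_2 = 1.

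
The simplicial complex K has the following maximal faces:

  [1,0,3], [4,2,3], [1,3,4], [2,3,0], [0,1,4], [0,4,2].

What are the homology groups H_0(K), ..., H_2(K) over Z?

H_0 = Z,  H_1 = 0,  H_2 = Z.

Take the total order 0 < 1 < 2 < 3 < 4 on the vertex set. Then K (dimension 2) consists of the simplices:

  0-simplices (5): [0], [1], [2], [3], [4]
  1-simplices (9): [0,1], [0,2], [0,3], [0,4], [1,3], [1,4], [2,3], [2,4], [3,4]
  2-simplices (6): [0,1,3], [0,1,4], [0,2,3], [0,2,4], [1,3,4], [2,3,4]

so the chain groups are C_0 ≅ Z^5, C_1 ≅ Z^9, C_2 ≅ Z^6.

The boundary map ∂_1: C_1 → C_0 maps an edge to its endpoints' difference, ∂[p,q] = q − p. For instance
  ∂[1,4] = [4] − [1].
The resulting 5×9 matrix has rank 4, and its Smith normal form has invariant factors (1,1,1,1).

The boundary map ∂_2: C_2 → C_1 maps a triangle to the signed sum of its edges. For instance
  ∂[0,1,3] = [1,3] − [0,3] + [0,1],
  ∂[0,2,3] = [2,3] − [0,3] + [0,2].
As a 9×6 matrix over Z this has rank 5, with invariant factors (1,1,1,1,1).

From H_k ≅ ker(∂_k) / im(∂_{k+1}) we obtain:

  H_0: rank C_0 − rank ∂_1 = 5 − 4 = 1, and the invariant factors of ∂_1 are all 1, so H_0 = Z.
  H_1: rank ker ∂_1 − rank ∂_2 = (9 − 4) − 5 = 0, and the invariant factors of ∂_2 are all 1, so H_1 = 0.
  H_2: rank ker ∂_2 − rank ∂_3 = (6 − 5) − 0 = 1, and there is no ∂_3, so H_2 = Z.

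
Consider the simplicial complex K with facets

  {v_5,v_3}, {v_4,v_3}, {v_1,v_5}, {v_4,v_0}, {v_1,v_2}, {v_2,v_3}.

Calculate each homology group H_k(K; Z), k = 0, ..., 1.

H_0 ≅ Z,  H_1 ≅ Z.

Take the total order v_0 < v_1 < v_2 < v_3 < v_4 < v_5 on the vertex set. Then K (dimension 1) consists of the simplices:

  0-simplices (6): [v_0], [v_1], [v_2], [v_3], [v_4], [v_5]
  1-simplices (6): [v_0,v_4], [v_1,v_2], [v_1,v_5], [v_2,v_3], [v_3,v_4], [v_3,v_5]

so the chain groups are C_0 ≅ Z^6, C_1 ≅ Z^6.

Boundary ∂_1: C_1 → C_0 is given by ∂[p,q] = [q] − [p]. For instance
  ∂[v_3,v_4] = [v_4] − [v_3].
The 6×6 boundary matrix has rank 5 and Smith normal form diag(1,1,1,1,1).

Reading off H_k = ker ∂_k / im ∂_{k+1}:

  H_0: rank C_0 − rank ∂_1 = 6 − 5 = 1, and the invariant factors of ∂_1 are all 1, so H_0 = Z.
  H_1: rank ker ∂_1 − rank ∂_2 = (6 − 5) − 0 = 1, and there is no ∂_2, so H_1 = Z.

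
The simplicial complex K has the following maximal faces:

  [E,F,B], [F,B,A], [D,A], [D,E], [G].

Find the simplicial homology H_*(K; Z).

Fix the vertex order A < B < D < E < F < G and write every simplex with vertices in increasing order. Then dim K = 2 and the simplices of K are:

  0-simplices (6): A, B, D, E, F, G
  1-simplices (7): AB, AD, AF, BE, BF, DE, EF
  2-simplices (2): ABF, BEF

giving chain groups C_0 ≅ Z^6, C_1 ≅ Z^7, C_2 ≅ Z^2.

∂_1: C_1 → C_0 is given by ∂[p,q] = [q] − [p].
This gives a 6×7 integer matrix of rank 4; reducing to Smith normal form yields diagonal entries (1,1,1,1).

The boundary map ∂_2: C_2 → C_1 acts by ∂[p,q,r] = [q,r] − [p,r] + [p,q]. For instance
  ∂BEF = EF − BF + BE,
  ∂ABF = BF − AF + AB.
The 7×2 boundary matrix has rank 2 and Smith normal form diag(1,1).

Now H_k = ker ∂_k / im ∂_{k+1}, so:

  H_0: rank C_0 − rank ∂_1 = 6 − 4 = 2, and the invariant factors of ∂_1 are all 1, so H_0 = Z^2.
  H_1: rank ker ∂_1 − rank ∂_2 = (7 − 4) − 2 = 1, and the invariant factors of ∂_2 are all 1, so H_1 = Z.
  H_2: rank ker ∂_2 − rank ∂_3 = (2 − 2) − 0 = 0, and there is no ∂_3, so H_2 = 0.

H_0 = Z^2,  H_1 = Z,  H_2 = 0.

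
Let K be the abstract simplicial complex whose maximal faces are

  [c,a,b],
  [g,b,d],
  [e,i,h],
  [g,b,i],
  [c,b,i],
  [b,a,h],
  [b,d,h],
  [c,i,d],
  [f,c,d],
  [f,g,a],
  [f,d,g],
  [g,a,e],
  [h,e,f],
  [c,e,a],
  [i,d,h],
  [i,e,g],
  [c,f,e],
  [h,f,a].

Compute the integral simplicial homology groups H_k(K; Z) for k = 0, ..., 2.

K has 9 vertices, 27 edges, 18 triangles.
rank ∂_0 = 0, rank ∂_1 = 8 ⇒ b_0 = 9 − 0 − 8 = 1; all invariant factors of ∂_1 are 1 so no torsion. So H_0 = Z.
rank ∂_1 = 8, rank ∂_2 = 18 ⇒ b_1 = 27 − 8 − 18 = 1; ∂_2 has invariant factor(s) [2] giving torsion. So H_1 = Z ⊕ Z/2.
rank ∂_2 = 18, rank ∂_3 = 0 ⇒ b_2 = 18 − 18 − 0 = 0. So H_2 = 0.

H_0 ≅ Z,  H_1 ≅ Z ⊕ Z/2,  H_2 = 0.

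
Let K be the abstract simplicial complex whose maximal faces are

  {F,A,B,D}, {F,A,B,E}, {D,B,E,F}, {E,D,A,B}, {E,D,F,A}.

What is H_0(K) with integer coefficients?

Take the total order A < B < D < E < F on the vertex set. Then K (dimension 3) consists of the simplices:

  0-simplices (5): A, B, D, E, F
  1-simplices (10): AB, AD, AE, AF, BD, BE, BF, DE, DF, EF
  2-simplices (10): ABD, ABE, ABF, ADE, ADF, AEF, BDE, BDF, BEF, DEF
  3-simplices (5): ABDE, ABDF, ABEF, ADEF, BDEF

so the chain groups are C_0 ≅ Z^5, C_1 ≅ Z^10, C_2 ≅ Z^10, C_3 ≅ Z^5.

Boundary ∂_1: C_1 → C_0 is given by ∂[p,q] = [q] − [p]. For instance
  ∂DE = E − D.
As a 5×10 matrix over Z this has rank 4, with invariant factors (1,1,1,1).

∂_2: C_2 → C_1 sends each 2-simplex [p,q,r] to [q,r] − [p,r] + [p,q]. For instance
  ∂BEF = EF − BF + BE,
  ∂ABF = BF − AF + AB.
As a 10×10 matrix over Z this has rank 6, with invariant factors (1,1,1,1,1,1).

Boundary ∂_3: C_3 → C_2 sends each 3-simplex σ to the alternating sum Σ_i (−1)^i (σ with its i-th vertex removed). For instance
  ∂ABEF = BEF − AEF + ABF − ABE,
  ∂ABDE = BDE − ADE + ABE − ABD.
The 10×5 boundary matrix has rank 4 and Smith normal form diag(1,1,1,1).

Reading off H_k = ker ∂_k / im ∂_{k+1}:

  H_0: rank C_0 − rank ∂_1 = 5 − 4 = 1, and the invariant factors of ∂_1 are all 1, so H_0 ≅ Z.

(K is a triangulation of the 3-sphere S^3.)

H_0 ≅ Z.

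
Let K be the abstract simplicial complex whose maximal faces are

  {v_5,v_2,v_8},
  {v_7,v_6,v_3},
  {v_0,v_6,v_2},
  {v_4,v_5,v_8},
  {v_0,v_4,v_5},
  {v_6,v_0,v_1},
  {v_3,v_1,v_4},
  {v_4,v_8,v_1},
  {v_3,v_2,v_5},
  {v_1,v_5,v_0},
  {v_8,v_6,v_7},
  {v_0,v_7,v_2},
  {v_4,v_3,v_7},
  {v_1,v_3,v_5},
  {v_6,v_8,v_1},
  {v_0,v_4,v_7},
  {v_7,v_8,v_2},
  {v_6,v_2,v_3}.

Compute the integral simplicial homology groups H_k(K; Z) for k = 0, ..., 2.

H_0 = Z,  H_1 = Z ⊕ Z_2,  H_2 = 0.

K has 9 vertices, 27 edges, 18 triangles.
rank ∂_0 = 0, rank ∂_1 = 8 ⇒ b_0 = 9 − 0 − 8 = 1; all invariant factors of ∂_1 are 1 so no torsion. So H_0 ≅ Z.
rank ∂_1 = 8, rank ∂_2 = 18 ⇒ b_1 = 27 − 8 − 18 = 1; ∂_2 has invariant factor(s) [2] giving torsion. So H_1 ≅ Z ⊕ Z_2.
rank ∂_2 = 18, rank ∂_3 = 0 ⇒ b_2 = 18 − 18 − 0 = 0. So H_2 ≅ 0.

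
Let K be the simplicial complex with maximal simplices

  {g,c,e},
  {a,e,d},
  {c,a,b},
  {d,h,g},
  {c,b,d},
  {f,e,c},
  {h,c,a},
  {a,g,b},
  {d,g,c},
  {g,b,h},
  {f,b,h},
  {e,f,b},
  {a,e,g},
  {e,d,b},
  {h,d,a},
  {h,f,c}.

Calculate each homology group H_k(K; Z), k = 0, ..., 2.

H_0 ≅ Z,  H_1 ≅ Z^2,  H_2 ≅ Z.

Take the total order a < b < c < d < e < f < g < h on the vertex set. Then K (dimension 2) consists of the simplices:

  0-simplices (8): a, b, c, d, e, f, g, h
  1-simplices (24): ab, ac, ad, ae, ag, ah, bc, bd, be, bf, bg, bh, cd, ce, cf, cg, ch, de, dg, dh, ef, eg, fh, gh
  2-simplices (16): abc, abg, ach, ade, adh, aeg, bcd, bde, bef, bfh, bgh, cdg, cef, ceg, cfh, dgh

giving chain groups C_0 ≅ Z^8, C_1 ≅ Z^24, C_2 ≅ Z^16.

∂_1: C_1 → C_0 sends each edge [p,q] (with p < q) to q − p. For instance
  ∂ah = h − a.
This gives a 8×24 integer matrix of rank 7; reducing to Smith normal form yields diagonal entries (1,1,1,1,1,1,1).

∂_2: C_2 → C_1 maps a triangle to the signed sum of its edges. For instance
  ∂cef = ef − cf + ce,
  ∂ceg = eg − cg + ce.
The 24×16 boundary matrix has rank 15 and Smith normal form diag(1,1,1,1,1,1,1,1,1,1,1,1,1,1,1).

From H_k ≅ ker(∂_k) / im(∂_{k+1}) we obtain:

  H_0: rank C_0 − rank ∂_1 = 8 − 7 = 1, and the invariant factors of ∂_1 are all 1, so H_0 = Z.
  H_1: rank ker ∂_1 − rank ∂_2 = (24 − 7) − 15 = 2, and the invariant factors of ∂_2 are all 1, so H_1 = Z^2.
  H_2: rank ker ∂_2 − rank ∂_3 = (16 − 15) − 0 = 1, and there is no ∂_3, so H_2 = Z.

(K is a triangulation of the torus T^2.)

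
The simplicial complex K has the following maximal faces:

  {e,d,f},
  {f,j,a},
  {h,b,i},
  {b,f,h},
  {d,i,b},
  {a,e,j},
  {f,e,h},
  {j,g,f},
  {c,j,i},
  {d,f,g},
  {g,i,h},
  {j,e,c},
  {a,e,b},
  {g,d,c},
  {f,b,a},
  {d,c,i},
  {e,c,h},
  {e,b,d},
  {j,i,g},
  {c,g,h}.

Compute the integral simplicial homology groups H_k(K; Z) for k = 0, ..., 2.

H_0 ≅ Z,  H_1 ≅ Z ⊕ Z/2Z,  H_2 = 0.

We work with the vertex ordering a < b < c < d < e < f < g < h < i < j. The simplices of K, each written with vertices in increasing order, are:

  0-simplices (10): a, b, c, d, e, f, g, h, i, j
  1-simplices (30): ab, ae, af, aj, bd, be, bf, bh, bi, cd, ce, cg, ch, ci, cj, de, df, dg, di, ef, eh, ej, fg, fh, fj, gh, gi, gj, hi, ij
  2-simplices (20): abe, abf, aej, afj, bde, bdi, bfh, bhi, cdg, cdi, ceh, cej, cgh, cij, def, dfg, efh, fgj, ghi, gij

so the chain groups are C_0 ≅ Z^10, C_1 ≅ Z^30, C_2 ≅ Z^20.

∂_1: C_1 → C_0 sends each edge [p,q] (with p < q) to q − p.
As a 10×30 matrix over Z this has rank 9, with invariant factors (1,1,1,1,1,1,1,1,1).

Boundary ∂_2: C_2 → C_1 acts by ∂[p,q,r] = [q,r] − [p,r] + [p,q]. For instance
  ∂cij = ij − cj + ci,
  ∂gij = ij − gj + gi.
This gives a 30×20 integer matrix of rank 20; reducing to Smith normal form yields diagonal entries (1,1,1,1,1,1,1,1,1,1,1,1,1,1,1,1,1,1,1,2).

Reading off H_k = ker ∂_k / im ∂_{k+1}:

  H_0: rank C_0 − rank ∂_1 = 10 − 9 = 1, and the invariant factors of ∂_1 are all 1, so H_0 ≅ Z.
  H_1: rank ker ∂_1 − rank ∂_2 = (30 − 9) − 20 = 1, and ∂_2 has invariant factor 2 > 1, so H_1 ≅ Z ⊕ Z/2Z.
  H_2: rank ker ∂_2 − rank ∂_3 = (20 − 20) − 0 = 0, and there is no ∂_3, so H_2 ≅ 0.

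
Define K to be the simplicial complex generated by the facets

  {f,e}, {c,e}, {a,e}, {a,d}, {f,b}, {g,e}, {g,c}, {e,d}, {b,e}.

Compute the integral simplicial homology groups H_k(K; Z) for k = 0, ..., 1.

Fix the vertex order a < b < c < d < e < f < g and write every simplex with vertices in increasing order. Then dim K = 1 and the simplices of K are:

  0-simplices (7): a, b, c, d, e, f, g
  1-simplices (9): ad, ae, be, bf, ce, cg, de, ef, eg

giving chain groups C_0 ≅ Z^7, C_1 ≅ Z^9.

The boundary map ∂_1: C_1 → C_0 sends each edge [p,q] (with p < q) to q − p.
As a 7×9 matrix over Z this has rank 6, with invariant factors (1,1,1,1,1,1).

Reading off H_k = ker ∂_k / im ∂_{k+1}:

  H_0: rank C_0 − rank ∂_1 = 7 − 6 = 1, and the invariant factors of ∂_1 are all 1, so H_0 ≅ Z.
  H_1: rank ker ∂_1 − rank ∂_2 = (9 − 6) − 0 = 3, and there is no ∂_2, so H_1 ≅ Z^3.

As a check, the Euler characteristic is 7 − 9 = -2, which agrees with 1 − 3 = -2.

H_0 = Z,  H_1 = Z^3.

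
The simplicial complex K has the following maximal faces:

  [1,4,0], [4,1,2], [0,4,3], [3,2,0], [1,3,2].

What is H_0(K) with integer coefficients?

Take the total order 0 < 1 < 2 < 3 < 4 on the vertex set. Then K (dimension 2) consists of the simplices:

  0-simplices (5): [0], [1], [2], [3], [4]
  1-simplices (10): [0,1], [0,2], [0,3], [0,4], [1,2], [1,3], [1,4], [2,3], [2,4], [3,4]
  2-simplices (5): [0,1,4], [0,2,3], [0,3,4], [1,2,3], [1,2,4]

so the chain groups are C_0 ≅ Z^5, C_1 ≅ Z^10, C_2 ≅ Z^5.

The boundary map ∂_1: C_1 → C_0 sends each edge [p,q] (with p < q) to q − p.
This gives a 5×10 integer matrix of rank 4; reducing to Smith normal form yields diagonal entries (1,1,1,1).

Boundary ∂_2: C_2 → C_1 maps a triangle to the signed sum of its edges. For instance
  ∂[1,2,3] = [2,3] − [1,3] + [1,2],
  ∂[0,3,4] = [3,4] − [0,4] + [0,3].
The resulting 10×5 matrix has rank 5, and its Smith normal form has invariant factors (1,1,1,1,1).

Now H_k = ker ∂_k / im ∂_{k+1}, so:

  H_0: rank C_0 − rank ∂_1 = 5 − 4 = 1, and the invariant factors of ∂_1 are all 1, so H_0 = Z.

H_0 ≅ Z.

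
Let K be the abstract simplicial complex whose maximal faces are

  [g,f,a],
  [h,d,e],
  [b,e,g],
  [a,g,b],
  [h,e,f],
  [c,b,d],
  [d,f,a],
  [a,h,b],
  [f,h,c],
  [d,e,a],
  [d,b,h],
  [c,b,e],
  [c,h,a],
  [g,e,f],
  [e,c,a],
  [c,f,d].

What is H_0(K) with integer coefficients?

H_0 ≅ Z.

Order the vertices as a < b < c < d < e < f < g < h. Listing each simplex with vertices in this order, K has dimension 2 with simplices:

  0-simplices (8): a, b, c, d, e, f, g, h
  1-simplices (24): ab, ac, ad, ae, af, ag, ah, bc, bd, be, bg, bh, cd, ce, cf, ch, de, df, dh, ef, eg, eh, fg, fh
  2-simplices (16): abg, abh, ace, ach, ade, adf, afg, bcd, bce, bdh, beg, cdf, cfh, deh, efg, efh

so the chain groups are C_0 ≅ Z^8, C_1 ≅ Z^24, C_2 ≅ Z^16.

The boundary map ∂_1: C_1 → C_0 sends each edge [p,q] (with p < q) to q − p. For instance
  ∂eh = h − e.
This gives a 8×24 integer matrix of rank 7; reducing to Smith normal form yields diagonal entries (1,1,1,1,1,1,1).

∂_2: C_2 → C_1 sends each 2-simplex [p,q,r] to [q,r] − [p,r] + [p,q]. For instance
  ∂cdf = df − cf + cd,
  ∂deh = eh − dh + de.
The resulting 24×16 matrix has rank 15, and its Smith normal form has invariant factors (1,1,1,1,1,1,1,1,1,1,1,1,1,1,1).

Now H_k = ker ∂_k / im ∂_{k+1}, so:

  H_0: rank C_0 − rank ∂_1 = 8 − 7 = 1, and the invariant factors of ∂_1 are all 1, so H_0 = Z.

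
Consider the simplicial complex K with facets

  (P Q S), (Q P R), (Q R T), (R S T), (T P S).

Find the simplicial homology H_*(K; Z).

Order the vertices as P < Q < R < S < T. Listing each simplex with vertices in this order, K has dimension 2 with simplices:

  0-simplices (5): P, Q, R, S, T
  1-simplices (10): PQ, PR, PS, PT, QR, QS, QT, RS, RT, ST
  2-simplices (5): PQR, PQS, PST, QRT, RST

giving chain groups C_0 ≅ Z^5, C_1 ≅ Z^10, C_2 ≅ Z^5.

∂_1: C_1 → C_0 is given by ∂[p,q] = [q] − [p].
The 5×10 boundary matrix has rank 4 and Smith normal form diag(1,1,1,1).

The boundary map ∂_2: C_2 → C_1 sends each 2-simplex [p,q,r] to [q,r] − [p,r] + [p,q]. For instance
  ∂PQS = QS − PS + PQ,
  ∂RST = ST − RT + RS.
The 10×5 boundary matrix has rank 5 and Smith normal form diag(1,1,1,1,1).

Reading off H_k = ker ∂_k / im ∂_{k+1}:

  H_0: rank C_0 − rank ∂_1 = 5 − 4 = 1, and the invariant factors of ∂_1 are all 1, so H_0 = Z.
  H_1: rank ker ∂_1 − rank ∂_2 = (10 − 4) − 5 = 1, and the invariant factors of ∂_2 are all 1, so H_1 = Z.
  H_2: rank ker ∂_2 − rank ∂_3 = (5 − 5) − 0 = 0, and there is no ∂_3, so H_2 = 0.

As a check, the Euler characteristic is 5 − 10 + 5 = 0, which agrees with 1 − 1 + 0 = 0.
(K is a triangulation of the Möbius band.)

H_0 = Z,  H_1 = Z,  H_2 = 0.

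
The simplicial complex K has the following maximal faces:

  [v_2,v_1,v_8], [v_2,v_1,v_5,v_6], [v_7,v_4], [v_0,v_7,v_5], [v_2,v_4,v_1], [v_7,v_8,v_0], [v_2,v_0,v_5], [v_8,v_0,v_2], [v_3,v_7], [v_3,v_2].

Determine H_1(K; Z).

H_1 = Z^2.

Take the total order v_0 < v_1 < v_2 < v_3 < v_4 < v_5 < v_6 < v_7 < v_8 on the vertex set. Then K (dimension 3) consists of the simplices:

  0-simplices (9): [v_0], [v_1], [v_2], [v_3], [v_4], [v_5], [v_6], [v_7], [v_8]
  1-simplices (19): (19 of them)
  2-simplices (10): [v_0,v_2,v_5], [v_0,v_2,v_8], [v_0,v_5,v_7], [v_0,v_7,v_8], [v_1,v_2,v_4], [v_1,v_2,v_5], [v_1,v_2,v_6], [v_1,v_2,v_8], [v_1,v_5,v_6], [v_2,v_5,v_6]
  3-simplices (1): [v_1,v_2,v_5,v_6]

so the chain groups are C_0 ≅ Z^9, C_1 ≅ Z^19, C_2 ≅ Z^10, C_3 ≅ Z^1.

Boundary ∂_1: C_1 → C_0 is given by ∂[p,q] = [q] − [p]. For instance
  ∂[v_2,v_6] = [v_6] − [v_2].
This gives a 9×19 integer matrix of rank 8; reducing to Smith normal form yields diagonal entries (1,1,1,1,1,1,1,1).

Boundary ∂_2: C_2 → C_1 sends each 2-simplex [p,q,r] to [q,r] − [p,r] + [p,q]. For instance
  ∂[v_0,v_2,v_8] = [v_2,v_8] − [v_0,v_8] + [v_0,v_2],
  ∂[v_1,v_2,v_6] = [v_2,v_6] − [v_1,v_6] + [v_1,v_2].
This gives a 19×10 integer matrix of rank 9; reducing to Smith normal form yields diagonal entries (1,1,1,1,1,1,1,1,1).

Boundary ∂_3: C_3 → C_2 sends each 3-simplex σ to the alternating sum Σ_i (−1)^i (σ with its i-th vertex removed). For instance
  ∂[v_1,v_2,v_5,v_6] = [v_2,v_5,v_6] − [v_1,v_5,v_6] + [v_1,v_2,v_6] − [v_1,v_2,v_5].
This gives a 10×1 integer matrix of rank 1; reducing to Smith normal form yields diagonal entries (1).

Now H_k = ker ∂_k / im ∂_{k+1}, so:

  H_1: rank ker ∂_1 − rank ∂_2 = (19 − 8) − 9 = 2, and the invariant factors of ∂_2 are all 1, so H_1 ≅ Z^2.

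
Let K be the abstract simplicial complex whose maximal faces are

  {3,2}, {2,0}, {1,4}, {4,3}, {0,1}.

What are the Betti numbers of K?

b_0 = 1, b_1 = 1.

K has 5 vertices, 5 edges.
rank ∂_0 = 0, rank ∂_1 = 4 ⇒ b_0 = 5 − 0 − 4 = 1; all invariant factors of ∂_1 are 1 so no torsion. So H_0 ≅ Z.
rank ∂_1 = 4, rank ∂_2 = 0 ⇒ b_1 = 5 − 4 − 0 = 1. So H_1 ≅ Z.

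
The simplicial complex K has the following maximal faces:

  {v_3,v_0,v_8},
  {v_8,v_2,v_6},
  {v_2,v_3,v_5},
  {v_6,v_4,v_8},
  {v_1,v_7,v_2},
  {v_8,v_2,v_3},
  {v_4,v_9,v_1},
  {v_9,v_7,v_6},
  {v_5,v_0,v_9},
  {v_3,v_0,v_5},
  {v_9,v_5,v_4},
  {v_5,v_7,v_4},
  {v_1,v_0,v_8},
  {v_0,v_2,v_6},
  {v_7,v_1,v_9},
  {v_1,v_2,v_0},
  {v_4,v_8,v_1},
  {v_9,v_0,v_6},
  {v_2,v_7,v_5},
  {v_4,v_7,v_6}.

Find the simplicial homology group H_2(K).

H_2 ≅ 0.

Fix the vertex order v_0 < v_1 < v_2 < v_3 < v_4 < v_5 < v_6 < v_7 < v_8 < v_9 and write every simplex with vertices in increasing order. Then dim K = 2 and the simplices of K are:

  0-simplices (10): [v_0], [v_1], [v_2], [v_3], [v_4], [v_5], [v_6], [v_7], [v_8], [v_9]
  1-simplices (30): (30 of them)
  2-simplices (20): (20 of them)

giving chain groups C_0 ≅ Z^10, C_1 ≅ Z^30, C_2 ≅ Z^20.

∂_1: C_1 → C_0 sends each edge [p,q] (with p < q) to q − p.
This gives a 10×30 integer matrix of rank 9; reducing to Smith normal form yields diagonal entries (1,1,1,1,1,1,1,1,1).

The boundary map ∂_2: C_2 → C_1 maps a triangle to the signed sum of its edges. For instance
  ∂[v_1,v_4,v_9] = [v_4,v_9] − [v_1,v_9] + [v_1,v_4],
  ∂[v_0,v_1,v_8] = [v_1,v_8] − [v_0,v_8] + [v_0,v_1].
This gives a 30×20 integer matrix of rank 20; reducing to Smith normal form yields diagonal entries (1,1,1,1,1,1,1,1,1,1,1,1,1,1,1,1,1,1,1,2).

Computing H_k = (kernel of ∂_k) / (image of ∂_{k+1}):

  H_2: rank ker ∂_2 − rank ∂_3 = (20 − 20) − 0 = 0, and there is no ∂_3, so H_2 ≅ 0.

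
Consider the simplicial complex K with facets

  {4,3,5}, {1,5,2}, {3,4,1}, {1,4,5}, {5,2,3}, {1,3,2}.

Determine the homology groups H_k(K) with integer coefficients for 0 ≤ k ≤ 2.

H_0 ≅ Z,  H_1 = 0,  H_2 ≅ Z.

Order the vertices as 1 < 2 < 3 < 4 < 5. Listing each simplex with vertices in this order, K has dimension 2 with simplices:

  0-simplices (5): [1], [2], [3], [4], [5]
  1-simplices (9): [1,2], [1,3], [1,4], [1,5], [2,3], [2,5], [3,4], [3,5], [4,5]
  2-simplices (6): [1,2,3], [1,2,5], [1,3,4], [1,4,5], [2,3,5], [3,4,5]

giving chain groups C_0 ≅ Z^5, C_1 ≅ Z^9, C_2 ≅ Z^6.

Boundary ∂_1: C_1 → C_0 sends each edge [p,q] (with p < q) to q − p.
This gives a 5×9 integer matrix of rank 4; reducing to Smith normal form yields diagonal entries (1,1,1,1).

Boundary ∂_2: C_2 → C_1 maps a triangle to the signed sum of its edges. For instance
  ∂[1,2,5] = [2,5] − [1,5] + [1,2],
  ∂[1,2,3] = [2,3] − [1,3] + [1,2].
The resulting 9×6 matrix has rank 5, and its Smith normal form has invariant factors (1,1,1,1,1).

Reading off H_k = ker ∂_k / im ∂_{k+1}:

  H_0: rank C_0 − rank ∂_1 = 5 − 4 = 1, and the invariant factors of ∂_1 are all 1, so H_0 ≅ Z.
  H_1: rank ker ∂_1 − rank ∂_2 = (9 − 4) − 5 = 0, and the invariant factors of ∂_2 are all 1, so H_1 ≅ 0.
  H_2: rank ker ∂_2 − rank ∂_3 = (6 − 5) − 0 = 1, and there is no ∂_3, so H_2 ≅ Z.

As a check, the Euler characteristic is 5 − 9 + 6 = 2, which agrees with 1 − 0 + 1 = 2.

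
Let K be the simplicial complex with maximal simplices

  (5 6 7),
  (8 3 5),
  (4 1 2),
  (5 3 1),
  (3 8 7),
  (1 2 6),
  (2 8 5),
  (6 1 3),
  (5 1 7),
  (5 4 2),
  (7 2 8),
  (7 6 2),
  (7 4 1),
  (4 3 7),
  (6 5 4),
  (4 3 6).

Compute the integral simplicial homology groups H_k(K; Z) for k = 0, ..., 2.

Take the total order 1 < 2 < 3 < 4 < 5 < 6 < 7 < 8 on the vertex set. Then K (dimension 2) consists of the simplices:

  0-simplices (8): [1], [2], [3], [4], [5], [6], [7], [8]
  1-simplices (24): (24 of them)
  2-simplices (16): [1,2,4], [1,2,6], [1,3,5], [1,3,6], [1,4,7], [1,5,7], [2,4,5], [2,5,8], [2,6,7], [2,7,8], [3,4,6], [3,4,7], [3,5,8], [3,7,8], [4,5,6], [5,6,7]

giving chain groups C_0 ≅ Z^8, C_1 ≅ Z^24, C_2 ≅ Z^16.

The boundary map ∂_1: C_1 → C_0 is given by ∂[p,q] = [q] − [p].
As a 8×24 matrix over Z this has rank 7, with invariant factors (1,1,1,1,1,1,1).

∂_2: C_2 → C_1 maps a triangle to the signed sum of its edges. For instance
  ∂[1,3,5] = [3,5] − [1,5] + [1,3],
  ∂[1,5,7] = [5,7] − [1,7] + [1,5].
As a 24×16 matrix over Z this has rank 15, with invariant factors (1,1,1,1,1,1,1,1,1,1,1,1,1,1,1).

Now H_k = ker ∂_k / im ∂_{k+1}, so:

  H_0: rank C_0 − rank ∂_1 = 8 − 7 = 1, and the invariant factors of ∂_1 are all 1, so H_0 = Z.
  H_1: rank ker ∂_1 − rank ∂_2 = (24 − 7) − 15 = 2, and the invariant factors of ∂_2 are all 1, so H_1 = Z^2.
  H_2: rank ker ∂_2 − rank ∂_3 = (16 − 15) − 0 = 1, and there is no ∂_3, so H_2 = Z.

As a check, the Euler characteristic is 8 − 24 + 16 = 0, which agrees with 1 − 2 + 1 = 0.

H_0 ≅ Z,  H_1 ≅ Z^2,  H_2 ≅ Z.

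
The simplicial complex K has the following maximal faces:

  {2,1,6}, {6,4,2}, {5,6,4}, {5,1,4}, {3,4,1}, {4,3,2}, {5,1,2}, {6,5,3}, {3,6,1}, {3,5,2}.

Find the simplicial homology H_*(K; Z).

We work with the vertex ordering 1 < 2 < 3 < 4 < 5 < 6. The simplices of K, each written with vertices in increasing order, are:

  0-simplices (6): [1], [2], [3], [4], [5], [6]
  1-simplices (15): [1,2], [1,3], [1,4], [1,5], [1,6], [2,3], [2,4], [2,5], [2,6], [3,4], [3,5], [3,6], [4,5], [4,6], [5,6]
  2-simplices (10): [1,2,5], [1,2,6], [1,3,4], [1,3,6], [1,4,5], [2,3,4], [2,3,5], [2,4,6], [3,5,6], [4,5,6]

giving chain groups C_0 ≅ Z^6, C_1 ≅ Z^15, C_2 ≅ Z^10.

The boundary map ∂_1: C_1 → C_0 maps an edge to its endpoints' difference, ∂[p,q] = q − p. For instance
  ∂[4,6] = [6] − [4].
The 6×15 boundary matrix has rank 5 and Smith normal form diag(1,1,1,1,1).

Boundary ∂_2: C_2 → C_1 acts by ∂[p,q,r] = [q,r] − [p,r] + [p,q]. For instance
  ∂[1,3,6] = [3,6] − [1,6] + [1,3],
  ∂[3,5,6] = [5,6] − [3,6] + [3,5].
As a 15×10 matrix over Z this has rank 10, with invariant factors (1,1,1,1,1,1,1,1,1,2).

Now H_k = ker ∂_k / im ∂_{k+1}, so:

  H_0: rank C_0 − rank ∂_1 = 6 − 5 = 1, and the invariant factors of ∂_1 are all 1, so H_0 ≅ Z.
  H_1: rank ker ∂_1 − rank ∂_2 = (15 − 5) − 10 = 0, and ∂_2 has invariant factor 2 > 1, so H_1 ≅ Z/2.
  H_2: rank ker ∂_2 − rank ∂_3 = (10 − 10) − 0 = 0, and there is no ∂_3, so H_2 ≅ 0.

As a check, the Euler characteristic is 6 − 15 + 10 = 1, which agrees with 1 − 0 + 0 = 1.

H_0 = Z,  H_1 = Z/2,  H_2 = 0.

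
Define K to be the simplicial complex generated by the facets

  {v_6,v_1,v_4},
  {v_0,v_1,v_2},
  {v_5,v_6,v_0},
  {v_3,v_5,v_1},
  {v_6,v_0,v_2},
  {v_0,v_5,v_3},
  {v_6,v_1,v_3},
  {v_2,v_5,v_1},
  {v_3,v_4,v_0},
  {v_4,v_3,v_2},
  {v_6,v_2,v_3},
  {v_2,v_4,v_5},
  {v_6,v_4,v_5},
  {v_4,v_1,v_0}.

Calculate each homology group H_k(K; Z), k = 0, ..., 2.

We work with the vertex ordering v_0 < v_1 < v_2 < v_3 < v_4 < v_5 < v_6. The simplices of K, each written with vertices in increasing order, are:

  0-simplices (7): [v_0], [v_1], [v_2], [v_3], [v_4], [v_5], [v_6]
  1-simplices (21): (21 of them)
  2-simplices (14): (14 of them)

Hence C_0 ≅ Z^7, C_1 ≅ Z^21, C_2 ≅ Z^14.

The boundary map ∂_1: C_1 → C_0 is given by ∂[p,q] = [q] − [p].
This gives a 7×21 integer matrix of rank 6; reducing to Smith normal form yields diagonal entries (1,1,1,1,1,1).

The boundary map ∂_2: C_2 → C_1 sends each 2-simplex [p,q,r] to [q,r] − [p,r] + [p,q]. For instance
  ∂[v_1,v_3,v_5] = [v_3,v_5] − [v_1,v_5] + [v_1,v_3],
  ∂[v_0,v_5,v_6] = [v_5,v_6] − [v_0,v_6] + [v_0,v_5].
As a 21×14 matrix over Z this has rank 13, with invariant factors (1,1,1,1,1,1,1,1,1,1,1,1,1).

Computing H_k = (kernel of ∂_k) / (image of ∂_{k+1}):

  H_0: rank C_0 − rank ∂_1 = 7 − 6 = 1, and the invariant factors of ∂_1 are all 1, so H_0 ≅ Z.
  H_1: rank ker ∂_1 − rank ∂_2 = (21 − 6) − 13 = 2, and the invariant factors of ∂_2 are all 1, so H_1 ≅ Z^2.
  H_2: rank ker ∂_2 − rank ∂_3 = (14 − 13) − 0 = 1, and there is no ∂_3, so H_2 ≅ Z.

(K is a triangulation of the torus T^2.)

H_0 = Z,  H_1 = Z^2,  H_2 = Z.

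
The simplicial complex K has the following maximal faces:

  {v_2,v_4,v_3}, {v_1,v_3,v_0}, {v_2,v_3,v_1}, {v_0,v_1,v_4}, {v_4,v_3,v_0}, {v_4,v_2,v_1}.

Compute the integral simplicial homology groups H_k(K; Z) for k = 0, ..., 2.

H_0 = Z,  H_1 = 0,  H_2 = Z.

We work with the vertex ordering v_0 < v_1 < v_2 < v_3 < v_4. The simplices of K, each written with vertices in increasing order, are:

  0-simplices (5): [v_0], [v_1], [v_2], [v_3], [v_4]
  1-simplices (9): [v_0,v_1], [v_0,v_3], [v_0,v_4], [v_1,v_2], [v_1,v_3], [v_1,v_4], [v_2,v_3], [v_2,v_4], [v_3,v_4]
  2-simplices (6): [v_0,v_1,v_3], [v_0,v_1,v_4], [v_0,v_3,v_4], [v_1,v_2,v_3], [v_1,v_2,v_4], [v_2,v_3,v_4]

giving chain groups C_0 ≅ Z^5, C_1 ≅ Z^9, C_2 ≅ Z^6.

Boundary ∂_1: C_1 → C_0 is given by ∂[p,q] = [q] − [p]. For instance
  ∂[v_1,v_4] = [v_4] − [v_1].
The 5×9 boundary matrix has rank 4 and Smith normal form diag(1,1,1,1).

Boundary ∂_2: C_2 → C_1 acts by ∂[p,q,r] = [q,r] − [p,r] + [p,q]. For instance
  ∂[v_1,v_2,v_3] = [v_2,v_3] − [v_1,v_3] + [v_1,v_2],
  ∂[v_0,v_3,v_4] = [v_3,v_4] − [v_0,v_4] + [v_0,v_3].
As a 9×6 matrix over Z this has rank 5, with invariant factors (1,1,1,1,1).

Now H_k = ker ∂_k / im ∂_{k+1}, so:

  H_0: rank C_0 − rank ∂_1 = 5 − 4 = 1, and the invariant factors of ∂_1 are all 1, so H_0 ≅ Z.
  H_1: rank ker ∂_1 − rank ∂_2 = (9 − 4) − 5 = 0, and the invariant factors of ∂_2 are all 1, so H_1 ≅ 0.
  H_2: rank ker ∂_2 − rank ∂_3 = (6 − 5) − 0 = 1, and there is no ∂_3, so H_2 ≅ Z.

(K is a triangulation of the 2-sphere S^2.)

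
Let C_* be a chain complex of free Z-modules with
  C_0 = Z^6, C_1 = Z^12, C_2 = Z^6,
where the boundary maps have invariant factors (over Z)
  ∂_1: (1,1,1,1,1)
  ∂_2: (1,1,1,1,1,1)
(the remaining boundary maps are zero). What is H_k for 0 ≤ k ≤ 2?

H_0 = Z,  H_1 = Z,  H_2 = 0.

H_0: b_0 = 6 − 0 − 5 = 1; torsion from ∂_1 factors > 1: none. So H_0 = Z.
H_1: b_1 = 12 − 5 − 6 = 1; torsion from ∂_2 factors > 1: none. So H_1 = Z.
H_2: b_2 = 6 − 6 − 0 = 0; torsion from ∂_3 factors > 1: none. So H_2 = 0.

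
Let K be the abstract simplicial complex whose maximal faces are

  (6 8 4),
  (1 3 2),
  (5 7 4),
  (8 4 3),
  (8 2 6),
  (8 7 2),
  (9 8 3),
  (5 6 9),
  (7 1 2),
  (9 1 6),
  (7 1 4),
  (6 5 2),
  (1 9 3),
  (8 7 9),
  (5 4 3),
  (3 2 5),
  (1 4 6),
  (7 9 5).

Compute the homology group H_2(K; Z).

H_2 ≅ Z.

Take the total order 1 < 2 < 3 < 4 < 5 < 6 < 7 < 8 < 9 on the vertex set. Then K (dimension 2) consists of the simplices:

  0-simplices (9): [1], [2], [3], [4], [5], [6], [7], [8], [9]
  1-simplices (27): (27 of them)
  2-simplices (18): [1,2,3], [1,2,7], [1,3,9], [1,4,6], [1,4,7], [1,6,9], [2,3,5], [2,5,6], [2,6,8], [2,7,8], [3,4,5], [3,4,8], [3,8,9], [4,5,7], [4,6,8], [5,6,9], [5,7,9], [7,8,9]

Hence C_0 ≅ Z^9, C_1 ≅ Z^27, C_2 ≅ Z^18.

The boundary map ∂_1: C_1 → C_0 sends each edge [p,q] (with p < q) to q − p. For instance
  ∂[4,7] = [7] − [4].
This gives a 9×27 integer matrix of rank 8; reducing to Smith normal form yields diagonal entries (1,1,1,1,1,1,1,1).

Boundary ∂_2: C_2 → C_1 sends each 2-simplex [p,q,r] to [q,r] − [p,r] + [p,q]. For instance
  ∂[2,5,6] = [5,6] − [2,6] + [2,5],
  ∂[3,4,8] = [4,8] − [3,8] + [3,4].
As a 27×18 matrix over Z this has rank 17, with invariant factors (1,1,1,1,1,1,1,1,1,1,1,1,1,1,1,1,1).

Reading off H_k = ker ∂_k / im ∂_{k+1}:

  H_2: rank ker ∂_2 − rank ∂_3 = (18 − 17) − 0 = 1, and there is no ∂_3, so H_2 ≅ Z.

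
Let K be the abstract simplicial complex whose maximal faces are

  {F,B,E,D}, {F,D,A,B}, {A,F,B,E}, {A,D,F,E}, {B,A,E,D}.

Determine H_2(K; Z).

Fix the vertex order A < B < D < E < F and write every simplex with vertices in increasing order. Then dim K = 3 and the simplices of K are:

  0-simplices (5): A, B, D, E, F
  1-simplices (10): AB, AD, AE, AF, BD, BE, BF, DE, DF, EF
  2-simplices (10): ABD, ABE, ABF, ADE, ADF, AEF, BDE, BDF, BEF, DEF
  3-simplices (5): ABDE, ABDF, ABEF, ADEF, BDEF

Hence C_0 ≅ Z^5, C_1 ≅ Z^10, C_2 ≅ Z^10, C_3 ≅ Z^5.

The boundary map ∂_1: C_1 → C_0 is given by ∂[p,q] = [q] − [p]. For instance
  ∂AE = E − A.
The resulting 5×10 matrix has rank 4, and its Smith normal form has invariant factors (1,1,1,1).

The boundary map ∂_2: C_2 → C_1 acts by ∂[p,q,r] = [q,r] − [p,r] + [p,q]. For instance
  ∂ABD = BD − AD + AB,
  ∂ABE = BE − AE + AB.
The 10×10 boundary matrix has rank 6 and Smith normal form diag(1,1,1,1,1,1).

Boundary ∂_3: C_3 → C_2 sends each 3-simplex σ to the alternating sum Σ_i (−1)^i (σ with its i-th vertex removed). For instance
  ∂ABDF = BDF − ADF + ABF − ABD,
  ∂ABDE = BDE − ADE + ABE − ABD.
The 10×5 boundary matrix has rank 4 and Smith normal form diag(1,1,1,1).

Reading off H_k = ker ∂_k / im ∂_{k+1}:

  H_2: rank ker ∂_2 − rank ∂_3 = (10 − 6) − 4 = 0, and the invariant factors of ∂_3 are all 1, so H_2 ≅ 0.

H_2 = 0.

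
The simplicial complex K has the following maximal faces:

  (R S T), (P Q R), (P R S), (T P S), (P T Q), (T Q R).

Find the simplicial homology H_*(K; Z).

K has 5 vertices, 9 edges, 6 triangles.
rank ∂_0 = 0, rank ∂_1 = 4 ⇒ b_0 = 5 − 0 − 4 = 1; all invariant factors of ∂_1 are 1 so no torsion. So H_0 = Z.
rank ∂_1 = 4, rank ∂_2 = 5 ⇒ b_1 = 9 − 4 − 5 = 0; all invariant factors of ∂_2 are 1 so no torsion. So H_1 = 0.
rank ∂_2 = 5, rank ∂_3 = 0 ⇒ b_2 = 6 − 5 − 0 = 1. So H_2 = Z.

H_0 = Z,  H_1 = 0,  H_2 = Z.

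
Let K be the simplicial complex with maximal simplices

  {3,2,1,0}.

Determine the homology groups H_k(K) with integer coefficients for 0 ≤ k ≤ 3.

H_0 = Z,  H_1 = 0,  H_2 = 0,  H_3 = 0.

Take the total order 0 < 1 < 2 < 3 on the vertex set. Then K (dimension 3) consists of the simplices:

  0-simplices (4): [0], [1], [2], [3]
  1-simplices (6): [0,1], [0,2], [0,3], [1,2], [1,3], [2,3]
  2-simplices (4): [0,1,2], [0,1,3], [0,2,3], [1,2,3]
  3-simplices (1): [0,1,2,3]

giving chain groups C_0 ≅ Z^4, C_1 ≅ Z^6, C_2 ≅ Z^4, C_3 ≅ Z^1.

The boundary map ∂_1: C_1 → C_0 sends each edge [p,q] (with p < q) to q − p. For instance
  ∂[1,3] = [3] − [1].
As a 4×6 matrix over Z this has rank 3, with invariant factors (1,1,1).

Boundary ∂_2: C_2 → C_1 maps a triangle to the signed sum of its edges. For instance
  ∂[0,1,3] = [1,3] − [0,3] + [0,1],
  ∂[0,2,3] = [2,3] − [0,3] + [0,2].
As a 6×4 matrix over Z this has rank 3, with invariant factors (1,1,1).

∂_3: C_3 → C_2 sends each 3-simplex σ to the alternating sum Σ_i (−1)^i (σ with its i-th vertex removed). For instance
  ∂[0,1,2,3] = [1,2,3] − [0,2,3] + [0,1,3] − [0,1,2].
The resulting 4×1 matrix has rank 1, and its Smith normal form has invariant factors (1).

Computing H_k = (kernel of ∂_k) / (image of ∂_{k+1}):

  H_0: rank C_0 − rank ∂_1 = 4 − 3 = 1, and the invariant factors of ∂_1 are all 1, so H_0 ≅ Z.
  H_1: rank ker ∂_1 − rank ∂_2 = (6 − 3) − 3 = 0, and the invariant factors of ∂_2 are all 1, so H_1 ≅ 0.
  H_2: rank ker ∂_2 − rank ∂_3 = (4 − 3) − 1 = 0, and the invariant factors of ∂_3 are all 1, so H_2 ≅ 0.
  H_3: rank ker ∂_3 − rank ∂_4 = (1 − 1) − 0 = 0, and there is no ∂_4, so H_3 ≅ 0.

As a check, the Euler characteristic is 4 − 6 + 4 − 1 = 1, which agrees with 1 − 0 + 0 − 0 = 1.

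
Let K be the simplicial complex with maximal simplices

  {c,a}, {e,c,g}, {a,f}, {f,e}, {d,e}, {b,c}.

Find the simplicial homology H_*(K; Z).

Take the total order a < b < c < d < e < f < g on the vertex set. Then K (dimension 2) consists of the simplices:

  0-simplices (7): a, b, c, d, e, f, g
  1-simplices (8): ac, af, bc, ce, cg, de, ef, eg
  2-simplices (1): ceg

giving chain groups C_0 ≅ Z^7, C_1 ≅ Z^8, C_2 ≅ Z^1.

∂_1: C_1 → C_0 sends each edge [p,q] (with p < q) to q − p.
The 7×8 boundary matrix has rank 6 and Smith normal form diag(1,1,1,1,1,1).

∂_2: C_2 → C_1 acts by ∂[p,q,r] = [q,r] − [p,r] + [p,q]. For instance
  ∂ceg = eg − cg + ce.
As a 8×1 matrix over Z this has rank 1, with invariant factors (1).

Now H_k = ker ∂_k / im ∂_{k+1}, so:

  H_0: rank C_0 − rank ∂_1 = 7 − 6 = 1, and the invariant factors of ∂_1 are all 1, so H_0 ≅ Z.
  H_1: rank ker ∂_1 − rank ∂_2 = (8 − 6) − 1 = 1, and the invariant factors of ∂_2 are all 1, so H_1 ≅ Z.
  H_2: rank ker ∂_2 − rank ∂_3 = (1 − 1) − 0 = 0, and there is no ∂_3, so H_2 ≅ 0.

As a check, the Euler characteristic is 7 − 8 + 1 = 0, which agrees with 1 − 1 + 0 = 0.

H_0 ≅ Z,  H_1 ≅ Z,  H_2 = 0.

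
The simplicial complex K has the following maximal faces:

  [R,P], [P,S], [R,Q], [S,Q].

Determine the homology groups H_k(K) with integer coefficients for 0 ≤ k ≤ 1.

H_0 ≅ Z,  H_1 ≅ Z.

K has 4 vertices, 4 edges.
rank ∂_0 = 0, rank ∂_1 = 3 ⇒ b_0 = 4 − 0 − 3 = 1; all invariant factors of ∂_1 are 1 so no torsion. So H_0 ≅ Z.
rank ∂_1 = 3, rank ∂_2 = 0 ⇒ b_1 = 4 − 3 − 0 = 1. So H_1 ≅ Z.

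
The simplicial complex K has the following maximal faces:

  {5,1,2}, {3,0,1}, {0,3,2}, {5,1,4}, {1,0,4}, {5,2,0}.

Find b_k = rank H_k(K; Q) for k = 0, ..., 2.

b_0 = 1, b_1 = 1, b_2 = 0.

Take the total order 0 < 1 < 2 < 3 < 4 < 5 on the vertex set. Then K (dimension 2) consists of the simplices:

  0-simplices (6): [0], [1], [2], [3], [4], [5]
  1-simplices (12): [0,1], [0,2], [0,3], [0,4], [0,5], [1,2], [1,3], [1,4], [1,5], [2,3], [2,5], [4,5]
  2-simplices (6): [0,1,3], [0,1,4], [0,2,3], [0,2,5], [1,2,5], [1,4,5]

giving chain groups C_0 ≅ Z^6, C_1 ≅ Z^12, C_2 ≅ Z^6.

Boundary ∂_1: C_1 → C_0 maps an edge to its endpoints' difference, ∂[p,q] = q − p. For instance
  ∂[0,5] = [5] − [0].
The 6×12 boundary matrix has rank 5 and Smith normal form diag(1,1,1,1,1).

∂_2: C_2 → C_1 sends each 2-simplex [p,q,r] to [q,r] − [p,r] + [p,q]. For instance
  ∂[0,2,3] = [2,3] − [0,3] + [0,2],
  ∂[0,1,3] = [1,3] − [0,3] + [0,1].
The resulting 12×6 matrix has rank 6, and its Smith normal form has invariant factors (1,1,1,1,1,1).

From H_k ≅ ker(∂_k) / im(∂_{k+1}) we obtain:

  H_0: rank C_0 − rank ∂_1 = 6 − 5 = 1, and the invariant factors of ∂_1 are all 1, so H_0 ≅ Z.
  H_1: rank ker ∂_1 − rank ∂_2 = (12 − 5) − 6 = 1, and the invariant factors of ∂_2 are all 1, so H_1 ≅ Z.
  H_2: rank ker ∂_2 − rank ∂_3 = (6 − 6) − 0 = 0, and there is no ∂_3, so H_2 ≅ 0.

As a check, the Euler characteristic is 6 − 12 + 6 = 0, which agrees with 1 − 1 + 0 = 0.
(K is a triangulation of the cylinder S^1 x I.)

Hence the Betti numbers are b_0 = 1, b_1 = 1, b_2 = 0.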